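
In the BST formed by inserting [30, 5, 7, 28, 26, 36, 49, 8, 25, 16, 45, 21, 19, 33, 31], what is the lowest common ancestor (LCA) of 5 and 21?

Tree insertion order: [30, 5, 7, 28, 26, 36, 49, 8, 25, 16, 45, 21, 19, 33, 31]
Tree (level-order array): [30, 5, 36, None, 7, 33, 49, None, 28, 31, None, 45, None, 26, None, None, None, None, None, 8, None, None, 25, 16, None, None, 21, 19]
In a BST, the LCA of p=5, q=21 is the first node v on the
root-to-leaf path with p <= v <= q (go left if both < v, right if both > v).
Walk from root:
  at 30: both 5 and 21 < 30, go left
  at 5: 5 <= 5 <= 21, this is the LCA
LCA = 5


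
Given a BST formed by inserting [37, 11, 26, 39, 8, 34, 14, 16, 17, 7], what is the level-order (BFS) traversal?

Tree insertion order: [37, 11, 26, 39, 8, 34, 14, 16, 17, 7]
Tree (level-order array): [37, 11, 39, 8, 26, None, None, 7, None, 14, 34, None, None, None, 16, None, None, None, 17]
BFS from the root, enqueuing left then right child of each popped node:
  queue [37] -> pop 37, enqueue [11, 39], visited so far: [37]
  queue [11, 39] -> pop 11, enqueue [8, 26], visited so far: [37, 11]
  queue [39, 8, 26] -> pop 39, enqueue [none], visited so far: [37, 11, 39]
  queue [8, 26] -> pop 8, enqueue [7], visited so far: [37, 11, 39, 8]
  queue [26, 7] -> pop 26, enqueue [14, 34], visited so far: [37, 11, 39, 8, 26]
  queue [7, 14, 34] -> pop 7, enqueue [none], visited so far: [37, 11, 39, 8, 26, 7]
  queue [14, 34] -> pop 14, enqueue [16], visited so far: [37, 11, 39, 8, 26, 7, 14]
  queue [34, 16] -> pop 34, enqueue [none], visited so far: [37, 11, 39, 8, 26, 7, 14, 34]
  queue [16] -> pop 16, enqueue [17], visited so far: [37, 11, 39, 8, 26, 7, 14, 34, 16]
  queue [17] -> pop 17, enqueue [none], visited so far: [37, 11, 39, 8, 26, 7, 14, 34, 16, 17]
Result: [37, 11, 39, 8, 26, 7, 14, 34, 16, 17]


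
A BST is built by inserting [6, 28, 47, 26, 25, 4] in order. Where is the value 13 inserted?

Starting tree (level order): [6, 4, 28, None, None, 26, 47, 25]
Insertion path: 6 -> 28 -> 26 -> 25
Result: insert 13 as left child of 25
Final tree (level order): [6, 4, 28, None, None, 26, 47, 25, None, None, None, 13]


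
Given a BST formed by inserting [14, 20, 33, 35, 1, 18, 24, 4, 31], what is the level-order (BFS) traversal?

Tree insertion order: [14, 20, 33, 35, 1, 18, 24, 4, 31]
Tree (level-order array): [14, 1, 20, None, 4, 18, 33, None, None, None, None, 24, 35, None, 31]
BFS from the root, enqueuing left then right child of each popped node:
  queue [14] -> pop 14, enqueue [1, 20], visited so far: [14]
  queue [1, 20] -> pop 1, enqueue [4], visited so far: [14, 1]
  queue [20, 4] -> pop 20, enqueue [18, 33], visited so far: [14, 1, 20]
  queue [4, 18, 33] -> pop 4, enqueue [none], visited so far: [14, 1, 20, 4]
  queue [18, 33] -> pop 18, enqueue [none], visited so far: [14, 1, 20, 4, 18]
  queue [33] -> pop 33, enqueue [24, 35], visited so far: [14, 1, 20, 4, 18, 33]
  queue [24, 35] -> pop 24, enqueue [31], visited so far: [14, 1, 20, 4, 18, 33, 24]
  queue [35, 31] -> pop 35, enqueue [none], visited so far: [14, 1, 20, 4, 18, 33, 24, 35]
  queue [31] -> pop 31, enqueue [none], visited so far: [14, 1, 20, 4, 18, 33, 24, 35, 31]
Result: [14, 1, 20, 4, 18, 33, 24, 35, 31]


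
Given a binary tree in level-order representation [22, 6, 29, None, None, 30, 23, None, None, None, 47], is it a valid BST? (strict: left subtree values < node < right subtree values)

Level-order array: [22, 6, 29, None, None, 30, 23, None, None, None, 47]
Validate using subtree bounds (lo, hi): at each node, require lo < value < hi,
then recurse left with hi=value and right with lo=value.
Preorder trace (stopping at first violation):
  at node 22 with bounds (-inf, +inf): OK
  at node 6 with bounds (-inf, 22): OK
  at node 29 with bounds (22, +inf): OK
  at node 30 with bounds (22, 29): VIOLATION
Node 30 violates its bound: not (22 < 30 < 29).
Result: Not a valid BST


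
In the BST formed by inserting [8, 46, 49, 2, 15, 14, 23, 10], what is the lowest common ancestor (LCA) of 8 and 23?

Tree insertion order: [8, 46, 49, 2, 15, 14, 23, 10]
Tree (level-order array): [8, 2, 46, None, None, 15, 49, 14, 23, None, None, 10]
In a BST, the LCA of p=8, q=23 is the first node v on the
root-to-leaf path with p <= v <= q (go left if both < v, right if both > v).
Walk from root:
  at 8: 8 <= 8 <= 23, this is the LCA
LCA = 8


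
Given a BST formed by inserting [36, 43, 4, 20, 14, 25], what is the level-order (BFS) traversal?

Tree insertion order: [36, 43, 4, 20, 14, 25]
Tree (level-order array): [36, 4, 43, None, 20, None, None, 14, 25]
BFS from the root, enqueuing left then right child of each popped node:
  queue [36] -> pop 36, enqueue [4, 43], visited so far: [36]
  queue [4, 43] -> pop 4, enqueue [20], visited so far: [36, 4]
  queue [43, 20] -> pop 43, enqueue [none], visited so far: [36, 4, 43]
  queue [20] -> pop 20, enqueue [14, 25], visited so far: [36, 4, 43, 20]
  queue [14, 25] -> pop 14, enqueue [none], visited so far: [36, 4, 43, 20, 14]
  queue [25] -> pop 25, enqueue [none], visited so far: [36, 4, 43, 20, 14, 25]
Result: [36, 4, 43, 20, 14, 25]


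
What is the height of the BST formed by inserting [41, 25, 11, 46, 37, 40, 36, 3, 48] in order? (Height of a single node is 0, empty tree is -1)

Insertion order: [41, 25, 11, 46, 37, 40, 36, 3, 48]
Tree (level-order array): [41, 25, 46, 11, 37, None, 48, 3, None, 36, 40]
Compute height bottom-up (empty subtree = -1):
  height(3) = 1 + max(-1, -1) = 0
  height(11) = 1 + max(0, -1) = 1
  height(36) = 1 + max(-1, -1) = 0
  height(40) = 1 + max(-1, -1) = 0
  height(37) = 1 + max(0, 0) = 1
  height(25) = 1 + max(1, 1) = 2
  height(48) = 1 + max(-1, -1) = 0
  height(46) = 1 + max(-1, 0) = 1
  height(41) = 1 + max(2, 1) = 3
Height = 3


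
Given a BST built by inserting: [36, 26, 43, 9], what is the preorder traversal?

Tree insertion order: [36, 26, 43, 9]
Tree (level-order array): [36, 26, 43, 9]
Preorder traversal: [36, 26, 9, 43]


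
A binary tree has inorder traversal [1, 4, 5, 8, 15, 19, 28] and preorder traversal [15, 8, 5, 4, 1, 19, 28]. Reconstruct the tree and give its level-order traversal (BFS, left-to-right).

Inorder:  [1, 4, 5, 8, 15, 19, 28]
Preorder: [15, 8, 5, 4, 1, 19, 28]
Algorithm: preorder visits root first, so consume preorder in order;
for each root, split the current inorder slice at that value into
left-subtree inorder and right-subtree inorder, then recurse.
Recursive splits:
  root=15; inorder splits into left=[1, 4, 5, 8], right=[19, 28]
  root=8; inorder splits into left=[1, 4, 5], right=[]
  root=5; inorder splits into left=[1, 4], right=[]
  root=4; inorder splits into left=[1], right=[]
  root=1; inorder splits into left=[], right=[]
  root=19; inorder splits into left=[], right=[28]
  root=28; inorder splits into left=[], right=[]
Reconstructed level-order: [15, 8, 19, 5, 28, 4, 1]


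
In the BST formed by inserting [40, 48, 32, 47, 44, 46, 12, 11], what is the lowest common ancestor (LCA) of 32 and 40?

Tree insertion order: [40, 48, 32, 47, 44, 46, 12, 11]
Tree (level-order array): [40, 32, 48, 12, None, 47, None, 11, None, 44, None, None, None, None, 46]
In a BST, the LCA of p=32, q=40 is the first node v on the
root-to-leaf path with p <= v <= q (go left if both < v, right if both > v).
Walk from root:
  at 40: 32 <= 40 <= 40, this is the LCA
LCA = 40


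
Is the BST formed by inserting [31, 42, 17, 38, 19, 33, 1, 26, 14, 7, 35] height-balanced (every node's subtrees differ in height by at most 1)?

Tree (level-order array): [31, 17, 42, 1, 19, 38, None, None, 14, None, 26, 33, None, 7, None, None, None, None, 35]
Definition: a tree is height-balanced if, at every node, |h(left) - h(right)| <= 1 (empty subtree has height -1).
Bottom-up per-node check:
  node 7: h_left=-1, h_right=-1, diff=0 [OK], height=0
  node 14: h_left=0, h_right=-1, diff=1 [OK], height=1
  node 1: h_left=-1, h_right=1, diff=2 [FAIL (|-1-1|=2 > 1)], height=2
  node 26: h_left=-1, h_right=-1, diff=0 [OK], height=0
  node 19: h_left=-1, h_right=0, diff=1 [OK], height=1
  node 17: h_left=2, h_right=1, diff=1 [OK], height=3
  node 35: h_left=-1, h_right=-1, diff=0 [OK], height=0
  node 33: h_left=-1, h_right=0, diff=1 [OK], height=1
  node 38: h_left=1, h_right=-1, diff=2 [FAIL (|1--1|=2 > 1)], height=2
  node 42: h_left=2, h_right=-1, diff=3 [FAIL (|2--1|=3 > 1)], height=3
  node 31: h_left=3, h_right=3, diff=0 [OK], height=4
Node 1 violates the condition: |-1 - 1| = 2 > 1.
Result: Not balanced


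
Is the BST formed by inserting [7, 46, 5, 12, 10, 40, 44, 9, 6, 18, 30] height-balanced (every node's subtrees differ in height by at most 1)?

Tree (level-order array): [7, 5, 46, None, 6, 12, None, None, None, 10, 40, 9, None, 18, 44, None, None, None, 30]
Definition: a tree is height-balanced if, at every node, |h(left) - h(right)| <= 1 (empty subtree has height -1).
Bottom-up per-node check:
  node 6: h_left=-1, h_right=-1, diff=0 [OK], height=0
  node 5: h_left=-1, h_right=0, diff=1 [OK], height=1
  node 9: h_left=-1, h_right=-1, diff=0 [OK], height=0
  node 10: h_left=0, h_right=-1, diff=1 [OK], height=1
  node 30: h_left=-1, h_right=-1, diff=0 [OK], height=0
  node 18: h_left=-1, h_right=0, diff=1 [OK], height=1
  node 44: h_left=-1, h_right=-1, diff=0 [OK], height=0
  node 40: h_left=1, h_right=0, diff=1 [OK], height=2
  node 12: h_left=1, h_right=2, diff=1 [OK], height=3
  node 46: h_left=3, h_right=-1, diff=4 [FAIL (|3--1|=4 > 1)], height=4
  node 7: h_left=1, h_right=4, diff=3 [FAIL (|1-4|=3 > 1)], height=5
Node 46 violates the condition: |3 - -1| = 4 > 1.
Result: Not balanced


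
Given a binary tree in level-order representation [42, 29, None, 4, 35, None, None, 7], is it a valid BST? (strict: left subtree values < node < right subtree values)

Level-order array: [42, 29, None, 4, 35, None, None, 7]
Validate using subtree bounds (lo, hi): at each node, require lo < value < hi,
then recurse left with hi=value and right with lo=value.
Preorder trace (stopping at first violation):
  at node 42 with bounds (-inf, +inf): OK
  at node 29 with bounds (-inf, 42): OK
  at node 4 with bounds (-inf, 29): OK
  at node 35 with bounds (29, 42): OK
  at node 7 with bounds (29, 35): VIOLATION
Node 7 violates its bound: not (29 < 7 < 35).
Result: Not a valid BST


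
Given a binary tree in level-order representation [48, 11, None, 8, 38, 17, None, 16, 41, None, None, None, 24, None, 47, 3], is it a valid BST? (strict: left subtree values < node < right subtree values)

Level-order array: [48, 11, None, 8, 38, 17, None, 16, 41, None, None, None, 24, None, 47, 3]
Validate using subtree bounds (lo, hi): at each node, require lo < value < hi,
then recurse left with hi=value and right with lo=value.
Preorder trace (stopping at first violation):
  at node 48 with bounds (-inf, +inf): OK
  at node 11 with bounds (-inf, 48): OK
  at node 8 with bounds (-inf, 11): OK
  at node 17 with bounds (-inf, 8): VIOLATION
Node 17 violates its bound: not (-inf < 17 < 8).
Result: Not a valid BST


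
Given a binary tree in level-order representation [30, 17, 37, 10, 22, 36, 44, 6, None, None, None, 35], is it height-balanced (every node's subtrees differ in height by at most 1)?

Tree (level-order array): [30, 17, 37, 10, 22, 36, 44, 6, None, None, None, 35]
Definition: a tree is height-balanced if, at every node, |h(left) - h(right)| <= 1 (empty subtree has height -1).
Bottom-up per-node check:
  node 6: h_left=-1, h_right=-1, diff=0 [OK], height=0
  node 10: h_left=0, h_right=-1, diff=1 [OK], height=1
  node 22: h_left=-1, h_right=-1, diff=0 [OK], height=0
  node 17: h_left=1, h_right=0, diff=1 [OK], height=2
  node 35: h_left=-1, h_right=-1, diff=0 [OK], height=0
  node 36: h_left=0, h_right=-1, diff=1 [OK], height=1
  node 44: h_left=-1, h_right=-1, diff=0 [OK], height=0
  node 37: h_left=1, h_right=0, diff=1 [OK], height=2
  node 30: h_left=2, h_right=2, diff=0 [OK], height=3
All nodes satisfy the balance condition.
Result: Balanced


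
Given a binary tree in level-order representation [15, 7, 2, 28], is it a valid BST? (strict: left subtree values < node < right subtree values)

Level-order array: [15, 7, 2, 28]
Validate using subtree bounds (lo, hi): at each node, require lo < value < hi,
then recurse left with hi=value and right with lo=value.
Preorder trace (stopping at first violation):
  at node 15 with bounds (-inf, +inf): OK
  at node 7 with bounds (-inf, 15): OK
  at node 28 with bounds (-inf, 7): VIOLATION
Node 28 violates its bound: not (-inf < 28 < 7).
Result: Not a valid BST


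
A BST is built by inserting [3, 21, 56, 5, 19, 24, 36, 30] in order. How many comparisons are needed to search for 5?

Search path for 5: 3 -> 21 -> 5
Found: True
Comparisons: 3


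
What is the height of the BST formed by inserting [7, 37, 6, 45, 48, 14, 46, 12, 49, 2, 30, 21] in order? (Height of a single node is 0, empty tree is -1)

Insertion order: [7, 37, 6, 45, 48, 14, 46, 12, 49, 2, 30, 21]
Tree (level-order array): [7, 6, 37, 2, None, 14, 45, None, None, 12, 30, None, 48, None, None, 21, None, 46, 49]
Compute height bottom-up (empty subtree = -1):
  height(2) = 1 + max(-1, -1) = 0
  height(6) = 1 + max(0, -1) = 1
  height(12) = 1 + max(-1, -1) = 0
  height(21) = 1 + max(-1, -1) = 0
  height(30) = 1 + max(0, -1) = 1
  height(14) = 1 + max(0, 1) = 2
  height(46) = 1 + max(-1, -1) = 0
  height(49) = 1 + max(-1, -1) = 0
  height(48) = 1 + max(0, 0) = 1
  height(45) = 1 + max(-1, 1) = 2
  height(37) = 1 + max(2, 2) = 3
  height(7) = 1 + max(1, 3) = 4
Height = 4


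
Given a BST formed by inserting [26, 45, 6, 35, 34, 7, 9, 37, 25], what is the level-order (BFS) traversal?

Tree insertion order: [26, 45, 6, 35, 34, 7, 9, 37, 25]
Tree (level-order array): [26, 6, 45, None, 7, 35, None, None, 9, 34, 37, None, 25]
BFS from the root, enqueuing left then right child of each popped node:
  queue [26] -> pop 26, enqueue [6, 45], visited so far: [26]
  queue [6, 45] -> pop 6, enqueue [7], visited so far: [26, 6]
  queue [45, 7] -> pop 45, enqueue [35], visited so far: [26, 6, 45]
  queue [7, 35] -> pop 7, enqueue [9], visited so far: [26, 6, 45, 7]
  queue [35, 9] -> pop 35, enqueue [34, 37], visited so far: [26, 6, 45, 7, 35]
  queue [9, 34, 37] -> pop 9, enqueue [25], visited so far: [26, 6, 45, 7, 35, 9]
  queue [34, 37, 25] -> pop 34, enqueue [none], visited so far: [26, 6, 45, 7, 35, 9, 34]
  queue [37, 25] -> pop 37, enqueue [none], visited so far: [26, 6, 45, 7, 35, 9, 34, 37]
  queue [25] -> pop 25, enqueue [none], visited so far: [26, 6, 45, 7, 35, 9, 34, 37, 25]
Result: [26, 6, 45, 7, 35, 9, 34, 37, 25]


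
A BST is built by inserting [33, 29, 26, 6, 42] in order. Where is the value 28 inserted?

Starting tree (level order): [33, 29, 42, 26, None, None, None, 6]
Insertion path: 33 -> 29 -> 26
Result: insert 28 as right child of 26
Final tree (level order): [33, 29, 42, 26, None, None, None, 6, 28]


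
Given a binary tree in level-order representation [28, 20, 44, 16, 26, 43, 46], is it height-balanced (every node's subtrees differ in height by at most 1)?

Tree (level-order array): [28, 20, 44, 16, 26, 43, 46]
Definition: a tree is height-balanced if, at every node, |h(left) - h(right)| <= 1 (empty subtree has height -1).
Bottom-up per-node check:
  node 16: h_left=-1, h_right=-1, diff=0 [OK], height=0
  node 26: h_left=-1, h_right=-1, diff=0 [OK], height=0
  node 20: h_left=0, h_right=0, diff=0 [OK], height=1
  node 43: h_left=-1, h_right=-1, diff=0 [OK], height=0
  node 46: h_left=-1, h_right=-1, diff=0 [OK], height=0
  node 44: h_left=0, h_right=0, diff=0 [OK], height=1
  node 28: h_left=1, h_right=1, diff=0 [OK], height=2
All nodes satisfy the balance condition.
Result: Balanced


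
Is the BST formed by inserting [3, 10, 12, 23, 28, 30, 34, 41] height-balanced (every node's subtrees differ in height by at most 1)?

Tree (level-order array): [3, None, 10, None, 12, None, 23, None, 28, None, 30, None, 34, None, 41]
Definition: a tree is height-balanced if, at every node, |h(left) - h(right)| <= 1 (empty subtree has height -1).
Bottom-up per-node check:
  node 41: h_left=-1, h_right=-1, diff=0 [OK], height=0
  node 34: h_left=-1, h_right=0, diff=1 [OK], height=1
  node 30: h_left=-1, h_right=1, diff=2 [FAIL (|-1-1|=2 > 1)], height=2
  node 28: h_left=-1, h_right=2, diff=3 [FAIL (|-1-2|=3 > 1)], height=3
  node 23: h_left=-1, h_right=3, diff=4 [FAIL (|-1-3|=4 > 1)], height=4
  node 12: h_left=-1, h_right=4, diff=5 [FAIL (|-1-4|=5 > 1)], height=5
  node 10: h_left=-1, h_right=5, diff=6 [FAIL (|-1-5|=6 > 1)], height=6
  node 3: h_left=-1, h_right=6, diff=7 [FAIL (|-1-6|=7 > 1)], height=7
Node 30 violates the condition: |-1 - 1| = 2 > 1.
Result: Not balanced


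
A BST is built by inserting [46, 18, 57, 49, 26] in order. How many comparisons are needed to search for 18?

Search path for 18: 46 -> 18
Found: True
Comparisons: 2


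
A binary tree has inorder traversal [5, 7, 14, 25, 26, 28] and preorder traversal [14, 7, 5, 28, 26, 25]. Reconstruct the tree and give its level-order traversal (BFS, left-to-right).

Inorder:  [5, 7, 14, 25, 26, 28]
Preorder: [14, 7, 5, 28, 26, 25]
Algorithm: preorder visits root first, so consume preorder in order;
for each root, split the current inorder slice at that value into
left-subtree inorder and right-subtree inorder, then recurse.
Recursive splits:
  root=14; inorder splits into left=[5, 7], right=[25, 26, 28]
  root=7; inorder splits into left=[5], right=[]
  root=5; inorder splits into left=[], right=[]
  root=28; inorder splits into left=[25, 26], right=[]
  root=26; inorder splits into left=[25], right=[]
  root=25; inorder splits into left=[], right=[]
Reconstructed level-order: [14, 7, 28, 5, 26, 25]


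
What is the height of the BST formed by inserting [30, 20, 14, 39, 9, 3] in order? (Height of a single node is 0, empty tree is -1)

Insertion order: [30, 20, 14, 39, 9, 3]
Tree (level-order array): [30, 20, 39, 14, None, None, None, 9, None, 3]
Compute height bottom-up (empty subtree = -1):
  height(3) = 1 + max(-1, -1) = 0
  height(9) = 1 + max(0, -1) = 1
  height(14) = 1 + max(1, -1) = 2
  height(20) = 1 + max(2, -1) = 3
  height(39) = 1 + max(-1, -1) = 0
  height(30) = 1 + max(3, 0) = 4
Height = 4


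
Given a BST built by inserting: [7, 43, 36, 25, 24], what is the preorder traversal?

Tree insertion order: [7, 43, 36, 25, 24]
Tree (level-order array): [7, None, 43, 36, None, 25, None, 24]
Preorder traversal: [7, 43, 36, 25, 24]


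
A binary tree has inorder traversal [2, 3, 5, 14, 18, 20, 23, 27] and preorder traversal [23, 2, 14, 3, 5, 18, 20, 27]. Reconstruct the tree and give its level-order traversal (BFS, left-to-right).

Inorder:  [2, 3, 5, 14, 18, 20, 23, 27]
Preorder: [23, 2, 14, 3, 5, 18, 20, 27]
Algorithm: preorder visits root first, so consume preorder in order;
for each root, split the current inorder slice at that value into
left-subtree inorder and right-subtree inorder, then recurse.
Recursive splits:
  root=23; inorder splits into left=[2, 3, 5, 14, 18, 20], right=[27]
  root=2; inorder splits into left=[], right=[3, 5, 14, 18, 20]
  root=14; inorder splits into left=[3, 5], right=[18, 20]
  root=3; inorder splits into left=[], right=[5]
  root=5; inorder splits into left=[], right=[]
  root=18; inorder splits into left=[], right=[20]
  root=20; inorder splits into left=[], right=[]
  root=27; inorder splits into left=[], right=[]
Reconstructed level-order: [23, 2, 27, 14, 3, 18, 5, 20]


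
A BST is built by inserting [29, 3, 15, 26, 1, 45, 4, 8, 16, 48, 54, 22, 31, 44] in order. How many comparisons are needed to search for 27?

Search path for 27: 29 -> 3 -> 15 -> 26
Found: False
Comparisons: 4


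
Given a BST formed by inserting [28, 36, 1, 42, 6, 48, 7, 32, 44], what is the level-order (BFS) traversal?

Tree insertion order: [28, 36, 1, 42, 6, 48, 7, 32, 44]
Tree (level-order array): [28, 1, 36, None, 6, 32, 42, None, 7, None, None, None, 48, None, None, 44]
BFS from the root, enqueuing left then right child of each popped node:
  queue [28] -> pop 28, enqueue [1, 36], visited so far: [28]
  queue [1, 36] -> pop 1, enqueue [6], visited so far: [28, 1]
  queue [36, 6] -> pop 36, enqueue [32, 42], visited so far: [28, 1, 36]
  queue [6, 32, 42] -> pop 6, enqueue [7], visited so far: [28, 1, 36, 6]
  queue [32, 42, 7] -> pop 32, enqueue [none], visited so far: [28, 1, 36, 6, 32]
  queue [42, 7] -> pop 42, enqueue [48], visited so far: [28, 1, 36, 6, 32, 42]
  queue [7, 48] -> pop 7, enqueue [none], visited so far: [28, 1, 36, 6, 32, 42, 7]
  queue [48] -> pop 48, enqueue [44], visited so far: [28, 1, 36, 6, 32, 42, 7, 48]
  queue [44] -> pop 44, enqueue [none], visited so far: [28, 1, 36, 6, 32, 42, 7, 48, 44]
Result: [28, 1, 36, 6, 32, 42, 7, 48, 44]


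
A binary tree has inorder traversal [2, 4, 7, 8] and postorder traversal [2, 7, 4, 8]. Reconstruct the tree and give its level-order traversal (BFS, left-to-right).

Inorder:   [2, 4, 7, 8]
Postorder: [2, 7, 4, 8]
Algorithm: postorder visits root last, so walk postorder right-to-left;
each value is the root of the current inorder slice — split it at that
value, recurse on the right subtree first, then the left.
Recursive splits:
  root=8; inorder splits into left=[2, 4, 7], right=[]
  root=4; inorder splits into left=[2], right=[7]
  root=7; inorder splits into left=[], right=[]
  root=2; inorder splits into left=[], right=[]
Reconstructed level-order: [8, 4, 2, 7]


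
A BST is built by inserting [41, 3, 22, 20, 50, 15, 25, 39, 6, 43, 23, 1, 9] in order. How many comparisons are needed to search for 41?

Search path for 41: 41
Found: True
Comparisons: 1


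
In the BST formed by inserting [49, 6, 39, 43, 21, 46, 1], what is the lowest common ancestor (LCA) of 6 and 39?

Tree insertion order: [49, 6, 39, 43, 21, 46, 1]
Tree (level-order array): [49, 6, None, 1, 39, None, None, 21, 43, None, None, None, 46]
In a BST, the LCA of p=6, q=39 is the first node v on the
root-to-leaf path with p <= v <= q (go left if both < v, right if both > v).
Walk from root:
  at 49: both 6 and 39 < 49, go left
  at 6: 6 <= 6 <= 39, this is the LCA
LCA = 6


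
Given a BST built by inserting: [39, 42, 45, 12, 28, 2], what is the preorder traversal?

Tree insertion order: [39, 42, 45, 12, 28, 2]
Tree (level-order array): [39, 12, 42, 2, 28, None, 45]
Preorder traversal: [39, 12, 2, 28, 42, 45]


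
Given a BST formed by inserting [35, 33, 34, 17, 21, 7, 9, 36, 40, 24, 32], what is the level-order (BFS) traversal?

Tree insertion order: [35, 33, 34, 17, 21, 7, 9, 36, 40, 24, 32]
Tree (level-order array): [35, 33, 36, 17, 34, None, 40, 7, 21, None, None, None, None, None, 9, None, 24, None, None, None, 32]
BFS from the root, enqueuing left then right child of each popped node:
  queue [35] -> pop 35, enqueue [33, 36], visited so far: [35]
  queue [33, 36] -> pop 33, enqueue [17, 34], visited so far: [35, 33]
  queue [36, 17, 34] -> pop 36, enqueue [40], visited so far: [35, 33, 36]
  queue [17, 34, 40] -> pop 17, enqueue [7, 21], visited so far: [35, 33, 36, 17]
  queue [34, 40, 7, 21] -> pop 34, enqueue [none], visited so far: [35, 33, 36, 17, 34]
  queue [40, 7, 21] -> pop 40, enqueue [none], visited so far: [35, 33, 36, 17, 34, 40]
  queue [7, 21] -> pop 7, enqueue [9], visited so far: [35, 33, 36, 17, 34, 40, 7]
  queue [21, 9] -> pop 21, enqueue [24], visited so far: [35, 33, 36, 17, 34, 40, 7, 21]
  queue [9, 24] -> pop 9, enqueue [none], visited so far: [35, 33, 36, 17, 34, 40, 7, 21, 9]
  queue [24] -> pop 24, enqueue [32], visited so far: [35, 33, 36, 17, 34, 40, 7, 21, 9, 24]
  queue [32] -> pop 32, enqueue [none], visited so far: [35, 33, 36, 17, 34, 40, 7, 21, 9, 24, 32]
Result: [35, 33, 36, 17, 34, 40, 7, 21, 9, 24, 32]


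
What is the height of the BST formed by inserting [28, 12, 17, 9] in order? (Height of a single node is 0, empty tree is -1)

Insertion order: [28, 12, 17, 9]
Tree (level-order array): [28, 12, None, 9, 17]
Compute height bottom-up (empty subtree = -1):
  height(9) = 1 + max(-1, -1) = 0
  height(17) = 1 + max(-1, -1) = 0
  height(12) = 1 + max(0, 0) = 1
  height(28) = 1 + max(1, -1) = 2
Height = 2


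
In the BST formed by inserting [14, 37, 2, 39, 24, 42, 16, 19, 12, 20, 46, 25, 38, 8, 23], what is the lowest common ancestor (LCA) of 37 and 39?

Tree insertion order: [14, 37, 2, 39, 24, 42, 16, 19, 12, 20, 46, 25, 38, 8, 23]
Tree (level-order array): [14, 2, 37, None, 12, 24, 39, 8, None, 16, 25, 38, 42, None, None, None, 19, None, None, None, None, None, 46, None, 20, None, None, None, 23]
In a BST, the LCA of p=37, q=39 is the first node v on the
root-to-leaf path with p <= v <= q (go left if both < v, right if both > v).
Walk from root:
  at 14: both 37 and 39 > 14, go right
  at 37: 37 <= 37 <= 39, this is the LCA
LCA = 37


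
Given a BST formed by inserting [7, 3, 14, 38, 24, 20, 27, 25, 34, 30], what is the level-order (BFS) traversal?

Tree insertion order: [7, 3, 14, 38, 24, 20, 27, 25, 34, 30]
Tree (level-order array): [7, 3, 14, None, None, None, 38, 24, None, 20, 27, None, None, 25, 34, None, None, 30]
BFS from the root, enqueuing left then right child of each popped node:
  queue [7] -> pop 7, enqueue [3, 14], visited so far: [7]
  queue [3, 14] -> pop 3, enqueue [none], visited so far: [7, 3]
  queue [14] -> pop 14, enqueue [38], visited so far: [7, 3, 14]
  queue [38] -> pop 38, enqueue [24], visited so far: [7, 3, 14, 38]
  queue [24] -> pop 24, enqueue [20, 27], visited so far: [7, 3, 14, 38, 24]
  queue [20, 27] -> pop 20, enqueue [none], visited so far: [7, 3, 14, 38, 24, 20]
  queue [27] -> pop 27, enqueue [25, 34], visited so far: [7, 3, 14, 38, 24, 20, 27]
  queue [25, 34] -> pop 25, enqueue [none], visited so far: [7, 3, 14, 38, 24, 20, 27, 25]
  queue [34] -> pop 34, enqueue [30], visited so far: [7, 3, 14, 38, 24, 20, 27, 25, 34]
  queue [30] -> pop 30, enqueue [none], visited so far: [7, 3, 14, 38, 24, 20, 27, 25, 34, 30]
Result: [7, 3, 14, 38, 24, 20, 27, 25, 34, 30]


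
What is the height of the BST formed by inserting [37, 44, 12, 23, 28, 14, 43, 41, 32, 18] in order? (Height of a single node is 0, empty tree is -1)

Insertion order: [37, 44, 12, 23, 28, 14, 43, 41, 32, 18]
Tree (level-order array): [37, 12, 44, None, 23, 43, None, 14, 28, 41, None, None, 18, None, 32]
Compute height bottom-up (empty subtree = -1):
  height(18) = 1 + max(-1, -1) = 0
  height(14) = 1 + max(-1, 0) = 1
  height(32) = 1 + max(-1, -1) = 0
  height(28) = 1 + max(-1, 0) = 1
  height(23) = 1 + max(1, 1) = 2
  height(12) = 1 + max(-1, 2) = 3
  height(41) = 1 + max(-1, -1) = 0
  height(43) = 1 + max(0, -1) = 1
  height(44) = 1 + max(1, -1) = 2
  height(37) = 1 + max(3, 2) = 4
Height = 4


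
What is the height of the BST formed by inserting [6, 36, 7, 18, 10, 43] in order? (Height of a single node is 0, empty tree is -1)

Insertion order: [6, 36, 7, 18, 10, 43]
Tree (level-order array): [6, None, 36, 7, 43, None, 18, None, None, 10]
Compute height bottom-up (empty subtree = -1):
  height(10) = 1 + max(-1, -1) = 0
  height(18) = 1 + max(0, -1) = 1
  height(7) = 1 + max(-1, 1) = 2
  height(43) = 1 + max(-1, -1) = 0
  height(36) = 1 + max(2, 0) = 3
  height(6) = 1 + max(-1, 3) = 4
Height = 4


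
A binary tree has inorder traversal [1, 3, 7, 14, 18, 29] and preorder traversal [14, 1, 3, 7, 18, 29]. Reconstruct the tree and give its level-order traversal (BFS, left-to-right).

Inorder:  [1, 3, 7, 14, 18, 29]
Preorder: [14, 1, 3, 7, 18, 29]
Algorithm: preorder visits root first, so consume preorder in order;
for each root, split the current inorder slice at that value into
left-subtree inorder and right-subtree inorder, then recurse.
Recursive splits:
  root=14; inorder splits into left=[1, 3, 7], right=[18, 29]
  root=1; inorder splits into left=[], right=[3, 7]
  root=3; inorder splits into left=[], right=[7]
  root=7; inorder splits into left=[], right=[]
  root=18; inorder splits into left=[], right=[29]
  root=29; inorder splits into left=[], right=[]
Reconstructed level-order: [14, 1, 18, 3, 29, 7]


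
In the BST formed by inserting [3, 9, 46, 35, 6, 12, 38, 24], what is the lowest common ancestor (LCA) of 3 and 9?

Tree insertion order: [3, 9, 46, 35, 6, 12, 38, 24]
Tree (level-order array): [3, None, 9, 6, 46, None, None, 35, None, 12, 38, None, 24]
In a BST, the LCA of p=3, q=9 is the first node v on the
root-to-leaf path with p <= v <= q (go left if both < v, right if both > v).
Walk from root:
  at 3: 3 <= 3 <= 9, this is the LCA
LCA = 3


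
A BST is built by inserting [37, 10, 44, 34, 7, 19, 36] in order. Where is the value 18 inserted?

Starting tree (level order): [37, 10, 44, 7, 34, None, None, None, None, 19, 36]
Insertion path: 37 -> 10 -> 34 -> 19
Result: insert 18 as left child of 19
Final tree (level order): [37, 10, 44, 7, 34, None, None, None, None, 19, 36, 18]


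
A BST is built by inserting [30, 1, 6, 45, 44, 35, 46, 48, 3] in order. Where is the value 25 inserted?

Starting tree (level order): [30, 1, 45, None, 6, 44, 46, 3, None, 35, None, None, 48]
Insertion path: 30 -> 1 -> 6
Result: insert 25 as right child of 6
Final tree (level order): [30, 1, 45, None, 6, 44, 46, 3, 25, 35, None, None, 48]


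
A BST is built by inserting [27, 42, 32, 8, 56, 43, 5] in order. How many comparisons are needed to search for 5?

Search path for 5: 27 -> 8 -> 5
Found: True
Comparisons: 3


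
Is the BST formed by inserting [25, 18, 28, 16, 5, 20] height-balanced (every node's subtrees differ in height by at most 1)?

Tree (level-order array): [25, 18, 28, 16, 20, None, None, 5]
Definition: a tree is height-balanced if, at every node, |h(left) - h(right)| <= 1 (empty subtree has height -1).
Bottom-up per-node check:
  node 5: h_left=-1, h_right=-1, diff=0 [OK], height=0
  node 16: h_left=0, h_right=-1, diff=1 [OK], height=1
  node 20: h_left=-1, h_right=-1, diff=0 [OK], height=0
  node 18: h_left=1, h_right=0, diff=1 [OK], height=2
  node 28: h_left=-1, h_right=-1, diff=0 [OK], height=0
  node 25: h_left=2, h_right=0, diff=2 [FAIL (|2-0|=2 > 1)], height=3
Node 25 violates the condition: |2 - 0| = 2 > 1.
Result: Not balanced


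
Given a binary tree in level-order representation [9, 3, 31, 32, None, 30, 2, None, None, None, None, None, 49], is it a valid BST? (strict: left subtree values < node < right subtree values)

Level-order array: [9, 3, 31, 32, None, 30, 2, None, None, None, None, None, 49]
Validate using subtree bounds (lo, hi): at each node, require lo < value < hi,
then recurse left with hi=value and right with lo=value.
Preorder trace (stopping at first violation):
  at node 9 with bounds (-inf, +inf): OK
  at node 3 with bounds (-inf, 9): OK
  at node 32 with bounds (-inf, 3): VIOLATION
Node 32 violates its bound: not (-inf < 32 < 3).
Result: Not a valid BST


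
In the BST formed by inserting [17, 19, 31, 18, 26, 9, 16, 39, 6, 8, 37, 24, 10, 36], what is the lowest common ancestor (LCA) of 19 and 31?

Tree insertion order: [17, 19, 31, 18, 26, 9, 16, 39, 6, 8, 37, 24, 10, 36]
Tree (level-order array): [17, 9, 19, 6, 16, 18, 31, None, 8, 10, None, None, None, 26, 39, None, None, None, None, 24, None, 37, None, None, None, 36]
In a BST, the LCA of p=19, q=31 is the first node v on the
root-to-leaf path with p <= v <= q (go left if both < v, right if both > v).
Walk from root:
  at 17: both 19 and 31 > 17, go right
  at 19: 19 <= 19 <= 31, this is the LCA
LCA = 19


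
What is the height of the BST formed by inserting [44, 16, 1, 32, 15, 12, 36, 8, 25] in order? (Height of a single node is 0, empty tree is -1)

Insertion order: [44, 16, 1, 32, 15, 12, 36, 8, 25]
Tree (level-order array): [44, 16, None, 1, 32, None, 15, 25, 36, 12, None, None, None, None, None, 8]
Compute height bottom-up (empty subtree = -1):
  height(8) = 1 + max(-1, -1) = 0
  height(12) = 1 + max(0, -1) = 1
  height(15) = 1 + max(1, -1) = 2
  height(1) = 1 + max(-1, 2) = 3
  height(25) = 1 + max(-1, -1) = 0
  height(36) = 1 + max(-1, -1) = 0
  height(32) = 1 + max(0, 0) = 1
  height(16) = 1 + max(3, 1) = 4
  height(44) = 1 + max(4, -1) = 5
Height = 5


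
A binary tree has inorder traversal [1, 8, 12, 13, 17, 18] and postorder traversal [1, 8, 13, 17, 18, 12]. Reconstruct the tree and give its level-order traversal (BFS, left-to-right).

Inorder:   [1, 8, 12, 13, 17, 18]
Postorder: [1, 8, 13, 17, 18, 12]
Algorithm: postorder visits root last, so walk postorder right-to-left;
each value is the root of the current inorder slice — split it at that
value, recurse on the right subtree first, then the left.
Recursive splits:
  root=12; inorder splits into left=[1, 8], right=[13, 17, 18]
  root=18; inorder splits into left=[13, 17], right=[]
  root=17; inorder splits into left=[13], right=[]
  root=13; inorder splits into left=[], right=[]
  root=8; inorder splits into left=[1], right=[]
  root=1; inorder splits into left=[], right=[]
Reconstructed level-order: [12, 8, 18, 1, 17, 13]


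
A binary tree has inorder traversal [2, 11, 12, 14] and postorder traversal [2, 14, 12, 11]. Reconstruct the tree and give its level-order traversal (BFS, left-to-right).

Inorder:   [2, 11, 12, 14]
Postorder: [2, 14, 12, 11]
Algorithm: postorder visits root last, so walk postorder right-to-left;
each value is the root of the current inorder slice — split it at that
value, recurse on the right subtree first, then the left.
Recursive splits:
  root=11; inorder splits into left=[2], right=[12, 14]
  root=12; inorder splits into left=[], right=[14]
  root=14; inorder splits into left=[], right=[]
  root=2; inorder splits into left=[], right=[]
Reconstructed level-order: [11, 2, 12, 14]


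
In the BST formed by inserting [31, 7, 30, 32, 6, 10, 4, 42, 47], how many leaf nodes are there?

Tree built from: [31, 7, 30, 32, 6, 10, 4, 42, 47]
Tree (level-order array): [31, 7, 32, 6, 30, None, 42, 4, None, 10, None, None, 47]
Rule: A leaf has 0 children.
Per-node child counts:
  node 31: 2 child(ren)
  node 7: 2 child(ren)
  node 6: 1 child(ren)
  node 4: 0 child(ren)
  node 30: 1 child(ren)
  node 10: 0 child(ren)
  node 32: 1 child(ren)
  node 42: 1 child(ren)
  node 47: 0 child(ren)
Matching nodes: [4, 10, 47]
Count of leaf nodes: 3


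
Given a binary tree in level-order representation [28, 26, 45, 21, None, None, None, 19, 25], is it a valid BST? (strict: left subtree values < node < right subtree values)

Level-order array: [28, 26, 45, 21, None, None, None, 19, 25]
Validate using subtree bounds (lo, hi): at each node, require lo < value < hi,
then recurse left with hi=value and right with lo=value.
Preorder trace (stopping at first violation):
  at node 28 with bounds (-inf, +inf): OK
  at node 26 with bounds (-inf, 28): OK
  at node 21 with bounds (-inf, 26): OK
  at node 19 with bounds (-inf, 21): OK
  at node 25 with bounds (21, 26): OK
  at node 45 with bounds (28, +inf): OK
No violation found at any node.
Result: Valid BST


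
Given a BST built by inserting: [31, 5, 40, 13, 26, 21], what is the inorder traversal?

Tree insertion order: [31, 5, 40, 13, 26, 21]
Tree (level-order array): [31, 5, 40, None, 13, None, None, None, 26, 21]
Inorder traversal: [5, 13, 21, 26, 31, 40]


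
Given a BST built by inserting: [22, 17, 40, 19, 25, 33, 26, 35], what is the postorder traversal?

Tree insertion order: [22, 17, 40, 19, 25, 33, 26, 35]
Tree (level-order array): [22, 17, 40, None, 19, 25, None, None, None, None, 33, 26, 35]
Postorder traversal: [19, 17, 26, 35, 33, 25, 40, 22]


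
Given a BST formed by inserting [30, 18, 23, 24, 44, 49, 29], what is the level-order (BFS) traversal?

Tree insertion order: [30, 18, 23, 24, 44, 49, 29]
Tree (level-order array): [30, 18, 44, None, 23, None, 49, None, 24, None, None, None, 29]
BFS from the root, enqueuing left then right child of each popped node:
  queue [30] -> pop 30, enqueue [18, 44], visited so far: [30]
  queue [18, 44] -> pop 18, enqueue [23], visited so far: [30, 18]
  queue [44, 23] -> pop 44, enqueue [49], visited so far: [30, 18, 44]
  queue [23, 49] -> pop 23, enqueue [24], visited so far: [30, 18, 44, 23]
  queue [49, 24] -> pop 49, enqueue [none], visited so far: [30, 18, 44, 23, 49]
  queue [24] -> pop 24, enqueue [29], visited so far: [30, 18, 44, 23, 49, 24]
  queue [29] -> pop 29, enqueue [none], visited so far: [30, 18, 44, 23, 49, 24, 29]
Result: [30, 18, 44, 23, 49, 24, 29]


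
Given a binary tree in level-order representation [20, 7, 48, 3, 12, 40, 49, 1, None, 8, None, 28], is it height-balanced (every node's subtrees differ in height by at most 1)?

Tree (level-order array): [20, 7, 48, 3, 12, 40, 49, 1, None, 8, None, 28]
Definition: a tree is height-balanced if, at every node, |h(left) - h(right)| <= 1 (empty subtree has height -1).
Bottom-up per-node check:
  node 1: h_left=-1, h_right=-1, diff=0 [OK], height=0
  node 3: h_left=0, h_right=-1, diff=1 [OK], height=1
  node 8: h_left=-1, h_right=-1, diff=0 [OK], height=0
  node 12: h_left=0, h_right=-1, diff=1 [OK], height=1
  node 7: h_left=1, h_right=1, diff=0 [OK], height=2
  node 28: h_left=-1, h_right=-1, diff=0 [OK], height=0
  node 40: h_left=0, h_right=-1, diff=1 [OK], height=1
  node 49: h_left=-1, h_right=-1, diff=0 [OK], height=0
  node 48: h_left=1, h_right=0, diff=1 [OK], height=2
  node 20: h_left=2, h_right=2, diff=0 [OK], height=3
All nodes satisfy the balance condition.
Result: Balanced


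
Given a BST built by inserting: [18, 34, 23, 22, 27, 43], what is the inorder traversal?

Tree insertion order: [18, 34, 23, 22, 27, 43]
Tree (level-order array): [18, None, 34, 23, 43, 22, 27]
Inorder traversal: [18, 22, 23, 27, 34, 43]


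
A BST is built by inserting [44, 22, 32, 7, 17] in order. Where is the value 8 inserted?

Starting tree (level order): [44, 22, None, 7, 32, None, 17]
Insertion path: 44 -> 22 -> 7 -> 17
Result: insert 8 as left child of 17
Final tree (level order): [44, 22, None, 7, 32, None, 17, None, None, 8]


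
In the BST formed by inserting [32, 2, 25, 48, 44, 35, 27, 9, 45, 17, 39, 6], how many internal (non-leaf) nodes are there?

Tree built from: [32, 2, 25, 48, 44, 35, 27, 9, 45, 17, 39, 6]
Tree (level-order array): [32, 2, 48, None, 25, 44, None, 9, 27, 35, 45, 6, 17, None, None, None, 39]
Rule: An internal node has at least one child.
Per-node child counts:
  node 32: 2 child(ren)
  node 2: 1 child(ren)
  node 25: 2 child(ren)
  node 9: 2 child(ren)
  node 6: 0 child(ren)
  node 17: 0 child(ren)
  node 27: 0 child(ren)
  node 48: 1 child(ren)
  node 44: 2 child(ren)
  node 35: 1 child(ren)
  node 39: 0 child(ren)
  node 45: 0 child(ren)
Matching nodes: [32, 2, 25, 9, 48, 44, 35]
Count of internal (non-leaf) nodes: 7


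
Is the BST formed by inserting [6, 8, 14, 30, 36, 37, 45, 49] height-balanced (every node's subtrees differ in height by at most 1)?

Tree (level-order array): [6, None, 8, None, 14, None, 30, None, 36, None, 37, None, 45, None, 49]
Definition: a tree is height-balanced if, at every node, |h(left) - h(right)| <= 1 (empty subtree has height -1).
Bottom-up per-node check:
  node 49: h_left=-1, h_right=-1, diff=0 [OK], height=0
  node 45: h_left=-1, h_right=0, diff=1 [OK], height=1
  node 37: h_left=-1, h_right=1, diff=2 [FAIL (|-1-1|=2 > 1)], height=2
  node 36: h_left=-1, h_right=2, diff=3 [FAIL (|-1-2|=3 > 1)], height=3
  node 30: h_left=-1, h_right=3, diff=4 [FAIL (|-1-3|=4 > 1)], height=4
  node 14: h_left=-1, h_right=4, diff=5 [FAIL (|-1-4|=5 > 1)], height=5
  node 8: h_left=-1, h_right=5, diff=6 [FAIL (|-1-5|=6 > 1)], height=6
  node 6: h_left=-1, h_right=6, diff=7 [FAIL (|-1-6|=7 > 1)], height=7
Node 37 violates the condition: |-1 - 1| = 2 > 1.
Result: Not balanced


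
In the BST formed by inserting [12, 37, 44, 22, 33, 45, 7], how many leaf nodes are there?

Tree built from: [12, 37, 44, 22, 33, 45, 7]
Tree (level-order array): [12, 7, 37, None, None, 22, 44, None, 33, None, 45]
Rule: A leaf has 0 children.
Per-node child counts:
  node 12: 2 child(ren)
  node 7: 0 child(ren)
  node 37: 2 child(ren)
  node 22: 1 child(ren)
  node 33: 0 child(ren)
  node 44: 1 child(ren)
  node 45: 0 child(ren)
Matching nodes: [7, 33, 45]
Count of leaf nodes: 3


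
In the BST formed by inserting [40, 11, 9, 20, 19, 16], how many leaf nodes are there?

Tree built from: [40, 11, 9, 20, 19, 16]
Tree (level-order array): [40, 11, None, 9, 20, None, None, 19, None, 16]
Rule: A leaf has 0 children.
Per-node child counts:
  node 40: 1 child(ren)
  node 11: 2 child(ren)
  node 9: 0 child(ren)
  node 20: 1 child(ren)
  node 19: 1 child(ren)
  node 16: 0 child(ren)
Matching nodes: [9, 16]
Count of leaf nodes: 2
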